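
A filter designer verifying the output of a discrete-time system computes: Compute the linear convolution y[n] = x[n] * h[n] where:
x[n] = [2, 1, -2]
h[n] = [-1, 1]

y[n] = sum_k x[k]*h[n-k]. Output length = len(x) + len(h) - 1 = 3 + 2 - 1 = 4.
y[0] = 2*-1 = -2
y[1] = 1*-1 + 2*1 = 1
y[2] = -2*-1 + 1*1 = 3
y[3] = -2*1 = -2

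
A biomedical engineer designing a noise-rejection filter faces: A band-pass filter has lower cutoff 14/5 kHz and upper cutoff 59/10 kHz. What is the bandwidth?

Bandwidth = f_high - f_low
= 59/10 kHz - 14/5 kHz = 31/10 kHz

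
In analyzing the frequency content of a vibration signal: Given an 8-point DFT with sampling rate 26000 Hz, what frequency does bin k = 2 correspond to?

The frequency of DFT bin k is: f_k = k * f_s / N
f_2 = 2 * 26000 / 8 = 6500 Hz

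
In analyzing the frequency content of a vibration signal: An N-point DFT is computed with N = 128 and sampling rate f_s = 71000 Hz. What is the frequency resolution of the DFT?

DFT frequency resolution = f_s / N
= 71000 / 128 = 8875/16 Hz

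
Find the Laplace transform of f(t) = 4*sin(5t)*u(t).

Standard pair: sin(wt)*u(t) <-> w/(s^2+w^2)
With w = 5: L{4*sin(5t)*u(t)} = 20/(s^2+25)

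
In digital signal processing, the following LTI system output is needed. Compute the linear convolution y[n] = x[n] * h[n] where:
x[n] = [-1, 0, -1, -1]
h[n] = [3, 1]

y[n] = sum_k x[k]*h[n-k]. Output length = len(x) + len(h) - 1 = 4 + 2 - 1 = 5.
y[0] = -1*3 = -3
y[1] = 0*3 + -1*1 = -1
y[2] = -1*3 + 0*1 = -3
y[3] = -1*3 + -1*1 = -4
y[4] = -1*1 = -1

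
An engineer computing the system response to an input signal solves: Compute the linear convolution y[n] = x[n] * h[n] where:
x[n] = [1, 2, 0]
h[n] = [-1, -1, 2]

y[n] = sum_k x[k]*h[n-k]. Output length = len(x) + len(h) - 1 = 3 + 3 - 1 = 5.
y[0] = 1*-1 = -1
y[1] = 2*-1 + 1*-1 = -3
y[2] = 0*-1 + 2*-1 + 1*2 = 0
y[3] = 0*-1 + 2*2 = 4
y[4] = 0*2 = 0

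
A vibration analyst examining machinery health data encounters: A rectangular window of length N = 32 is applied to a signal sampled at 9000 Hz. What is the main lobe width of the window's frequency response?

For a rectangular window of length N,
the main lobe width in frequency is 2*f_s/N.
= 2*9000/32 = 1125/2 Hz
This determines the minimum frequency separation for resolving two sinusoids.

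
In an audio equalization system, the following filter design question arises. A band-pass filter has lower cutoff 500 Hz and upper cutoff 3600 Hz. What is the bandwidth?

Bandwidth = f_high - f_low
= 3600 Hz - 500 Hz = 3100 Hz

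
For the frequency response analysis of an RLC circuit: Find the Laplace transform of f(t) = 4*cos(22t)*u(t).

Standard pair: cos(wt)*u(t) <-> s/(s^2+w^2)
With w = 22: L{4*cos(22t)*u(t)} = 4s/(s^2+484)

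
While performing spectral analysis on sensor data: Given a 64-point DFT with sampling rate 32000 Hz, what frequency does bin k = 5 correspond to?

The frequency of DFT bin k is: f_k = k * f_s / N
f_5 = 5 * 32000 / 64 = 2500 Hz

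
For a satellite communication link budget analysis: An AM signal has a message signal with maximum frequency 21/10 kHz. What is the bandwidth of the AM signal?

In AM (double-sideband), the bandwidth is twice the message frequency.
BW = 2 * f_m = 2 * 21/10 kHz = 21/5 kHz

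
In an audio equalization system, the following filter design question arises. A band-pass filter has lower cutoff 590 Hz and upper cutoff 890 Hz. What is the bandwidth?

Bandwidth = f_high - f_low
= 890 Hz - 590 Hz = 300 Hz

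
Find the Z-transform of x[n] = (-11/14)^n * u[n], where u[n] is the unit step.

The Z-transform of a^n * u[n] is z/(z-a) for |z| > |a|.
Here a = -11/14, so X(z) = z/(z - (-11/14)) = 14z/(14z + 11)
ROC: |z| > 11/14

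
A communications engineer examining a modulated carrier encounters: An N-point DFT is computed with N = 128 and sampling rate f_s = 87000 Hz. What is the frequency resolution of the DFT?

DFT frequency resolution = f_s / N
= 87000 / 128 = 10875/16 Hz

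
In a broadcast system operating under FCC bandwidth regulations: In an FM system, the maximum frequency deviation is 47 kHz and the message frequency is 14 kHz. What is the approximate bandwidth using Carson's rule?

Carson's rule: BW = 2*(delta_f + f_m)
= 2*(47 + 14) kHz = 122 kHz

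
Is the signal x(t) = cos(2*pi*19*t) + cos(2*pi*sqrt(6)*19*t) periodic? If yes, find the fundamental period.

f1 = 19 Hz, f2 = 19*sqrt(6) Hz
Ratio f2/f1 = sqrt(6), which is irrational.
Since the frequency ratio is irrational, no common period exists.
The signal is not periodic.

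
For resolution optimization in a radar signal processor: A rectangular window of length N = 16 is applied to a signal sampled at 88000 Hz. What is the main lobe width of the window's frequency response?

For a rectangular window of length N,
the main lobe width in frequency is 2*f_s/N.
= 2*88000/16 = 11000 Hz
This determines the minimum frequency separation for resolving two sinusoids.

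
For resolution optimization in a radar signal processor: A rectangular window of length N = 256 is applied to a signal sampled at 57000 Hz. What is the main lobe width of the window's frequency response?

For a rectangular window of length N,
the main lobe width in frequency is 2*f_s/N.
= 2*57000/256 = 7125/16 Hz
This determines the minimum frequency separation for resolving two sinusoids.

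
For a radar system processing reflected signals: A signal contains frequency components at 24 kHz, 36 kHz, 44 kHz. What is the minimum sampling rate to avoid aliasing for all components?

The highest frequency component is f_max = 44 kHz.
Nyquist rate = 2 * f_max = 2 * 44 kHz = 88 kHz.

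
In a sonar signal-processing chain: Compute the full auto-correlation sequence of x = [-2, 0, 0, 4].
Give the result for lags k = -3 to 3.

r_xx[k] = sum_m x[m]*x[m+k], indexed from 0, for k = -3 to 3:
  r_xx[-3] = x[3]*x[0] = -8
  r_xx[-2] = x[2]*x[0] + x[3]*x[1] = 0
  r_xx[-1] = x[1]*x[0] + x[2]*x[1] + x[3]*x[2] = 0
  r_xx[0] = x[0]*x[0] + x[1]*x[1] + x[2]*x[2] + x[3]*x[3] = 20
  r_xx[1] = x[0]*x[1] + x[1]*x[2] + x[2]*x[3] = 0
  r_xx[2] = x[0]*x[2] + x[1]*x[3] = 0
  r_xx[3] = x[0]*x[3] = -8
r_xx = [-8, 0, 0, 20, 0, 0, -8]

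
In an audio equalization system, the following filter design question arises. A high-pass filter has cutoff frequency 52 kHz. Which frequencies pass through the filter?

A high-pass filter passes all frequencies above the cutoff frequency 52 kHz and attenuates lower frequencies.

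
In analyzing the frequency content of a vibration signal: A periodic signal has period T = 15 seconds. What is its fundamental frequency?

The fundamental frequency is the reciprocal of the period.
f = 1/T = 1/(15) = 1/15 Hz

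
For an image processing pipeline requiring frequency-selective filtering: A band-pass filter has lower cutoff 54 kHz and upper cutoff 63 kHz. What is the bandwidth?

Bandwidth = f_high - f_low
= 63 kHz - 54 kHz = 9 kHz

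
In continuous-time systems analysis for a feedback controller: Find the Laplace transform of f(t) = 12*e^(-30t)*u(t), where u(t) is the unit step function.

Standard Laplace transform pair:
e^(-at)*u(t) <-> 1/(s+a)
With a = 30: L{12*e^(-30t)*u(t)} = 12/(s+30), ROC: Re(s) > -30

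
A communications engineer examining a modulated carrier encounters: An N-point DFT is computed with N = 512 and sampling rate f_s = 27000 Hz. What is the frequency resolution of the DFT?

DFT frequency resolution = f_s / N
= 27000 / 512 = 3375/64 Hz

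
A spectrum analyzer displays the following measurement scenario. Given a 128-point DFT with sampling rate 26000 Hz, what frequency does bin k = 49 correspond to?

The frequency of DFT bin k is: f_k = k * f_s / N
f_49 = 49 * 26000 / 128 = 79625/8 Hz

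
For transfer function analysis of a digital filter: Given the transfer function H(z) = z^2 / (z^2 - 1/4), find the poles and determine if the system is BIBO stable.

Poles are roots of the denominator: z^2 - 1/4 = 0.
Quadratic formula: z = [-(0) +/- sqrt((0)^2 - 4*(-1/4))] / 2
Discriminant = 0 + 1 = 1; sqrt = 1.
z = (0 +/- 1) / 2 => z = 1/2 or z = -1/2.
|p1| = 1/2, |p2| = 1/2.
For BIBO stability, all poles must lie inside the unit circle (|p| < 1).
System is STABLE since both |p| < 1.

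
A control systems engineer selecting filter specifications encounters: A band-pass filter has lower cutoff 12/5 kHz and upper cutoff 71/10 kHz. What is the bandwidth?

Bandwidth = f_high - f_low
= 71/10 kHz - 12/5 kHz = 47/10 kHz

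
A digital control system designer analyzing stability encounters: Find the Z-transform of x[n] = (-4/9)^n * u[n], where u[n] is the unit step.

The Z-transform of a^n * u[n] is z/(z-a) for |z| > |a|.
Here a = -4/9, so X(z) = z/(z - (-4/9)) = 9z/(9z + 4)
ROC: |z| > 4/9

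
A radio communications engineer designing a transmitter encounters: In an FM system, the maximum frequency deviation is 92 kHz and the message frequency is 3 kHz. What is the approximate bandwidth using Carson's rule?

Carson's rule: BW = 2*(delta_f + f_m)
= 2*(92 + 3) kHz = 190 kHz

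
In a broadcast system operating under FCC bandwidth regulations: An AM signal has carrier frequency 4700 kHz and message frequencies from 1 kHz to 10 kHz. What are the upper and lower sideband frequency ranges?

Upper sideband (USB) = fc + [fm_low, fm_high] = 4700 + [1, 10] = [4701, 4710] kHz
Lower sideband (LSB) = fc - [fm_high, fm_low] = 4700 - [10, 1] = [4690, 4699] kHz
Total occupied spectrum: 4690 kHz to 4710 kHz (plus carrier at 4700 kHz)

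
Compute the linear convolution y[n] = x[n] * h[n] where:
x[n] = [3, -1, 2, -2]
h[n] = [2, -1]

y[n] = sum_k x[k]*h[n-k]. Output length = len(x) + len(h) - 1 = 4 + 2 - 1 = 5.
y[0] = 3*2 = 6
y[1] = -1*2 + 3*-1 = -5
y[2] = 2*2 + -1*-1 = 5
y[3] = -2*2 + 2*-1 = -6
y[4] = -2*-1 = 2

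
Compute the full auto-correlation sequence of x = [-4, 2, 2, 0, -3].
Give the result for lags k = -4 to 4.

r_xx[k] = sum_m x[m]*x[m+k], indexed from 0, for k = -4 to 4:
  r_xx[-4] = x[4]*x[0] = 12
  r_xx[-3] = x[3]*x[0] + x[4]*x[1] = -6
  r_xx[-2] = x[2]*x[0] + x[3]*x[1] + x[4]*x[2] = -14
  r_xx[-1] = x[1]*x[0] + x[2]*x[1] + x[3]*x[2] + x[4]*x[3] = -4
  r_xx[0] = x[0]*x[0] + x[1]*x[1] + x[2]*x[2] + x[3]*x[3] + x[4]*x[4] = 33
  r_xx[1] = x[0]*x[1] + x[1]*x[2] + x[2]*x[3] + x[3]*x[4] = -4
  r_xx[2] = x[0]*x[2] + x[1]*x[3] + x[2]*x[4] = -14
  r_xx[3] = x[0]*x[3] + x[1]*x[4] = -6
  r_xx[4] = x[0]*x[4] = 12
r_xx = [12, -6, -14, -4, 33, -4, -14, -6, 12]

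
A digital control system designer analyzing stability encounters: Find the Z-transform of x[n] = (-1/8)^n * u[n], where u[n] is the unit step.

The Z-transform of a^n * u[n] is z/(z-a) for |z| > |a|.
Here a = -1/8, so X(z) = z/(z - (-1/8)) = 8z/(8z + 1)
ROC: |z| > 1/8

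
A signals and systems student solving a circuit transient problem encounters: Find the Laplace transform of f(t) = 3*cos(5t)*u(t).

Standard pair: cos(wt)*u(t) <-> s/(s^2+w^2)
With w = 5: L{3*cos(5t)*u(t)} = 3s/(s^2+25)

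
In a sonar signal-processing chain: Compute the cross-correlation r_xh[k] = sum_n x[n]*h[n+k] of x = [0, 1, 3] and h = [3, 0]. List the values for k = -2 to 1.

Both sequences indexed from 0 and zero outside their support.
Lags with overlap: k = -2 to 1.
  r_xh[-2] = x[2]*h[0] = 9
  r_xh[-1] = x[1]*h[0] + x[2]*h[1] = 3
  r_xh[0] = x[0]*h[0] + x[1]*h[1] = 0
  r_xh[1] = x[0]*h[1] = 0
r_xh = [9, 3, 0, 0] (for k = -2, ..., 1)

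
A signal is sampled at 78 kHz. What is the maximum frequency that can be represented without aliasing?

The maximum frequency that can be represented without aliasing
is the Nyquist frequency: f_max = f_s / 2 = 78 kHz / 2 = 39 kHz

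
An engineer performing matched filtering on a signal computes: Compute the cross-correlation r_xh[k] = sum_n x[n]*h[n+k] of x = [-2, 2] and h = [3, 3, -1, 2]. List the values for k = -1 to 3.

Both sequences indexed from 0 and zero outside their support.
Lags with overlap: k = -1 to 3.
  r_xh[-1] = x[1]*h[0] = 6
  r_xh[0] = x[0]*h[0] + x[1]*h[1] = 0
  r_xh[1] = x[0]*h[1] + x[1]*h[2] = -8
  r_xh[2] = x[0]*h[2] + x[1]*h[3] = 6
  r_xh[3] = x[0]*h[3] = -4
r_xh = [6, 0, -8, 6, -4] (for k = -1, ..., 3)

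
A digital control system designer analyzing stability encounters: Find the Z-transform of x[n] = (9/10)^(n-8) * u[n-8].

Time-shifting property: if X(z) = Z{x[n]}, then Z{x[n-d]} = z^(-d) * X(z)
X(z) = z/(z - 9/10) for x[n] = (9/10)^n * u[n]
Z{x[n-8]} = z^(-8) * z/(z - 9/10) = z^(-7)/(z - 9/10)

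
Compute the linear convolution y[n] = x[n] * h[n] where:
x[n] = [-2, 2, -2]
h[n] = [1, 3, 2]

y[n] = sum_k x[k]*h[n-k]. Output length = len(x) + len(h) - 1 = 3 + 3 - 1 = 5.
y[0] = -2*1 = -2
y[1] = 2*1 + -2*3 = -4
y[2] = -2*1 + 2*3 + -2*2 = 0
y[3] = -2*3 + 2*2 = -2
y[4] = -2*2 = -4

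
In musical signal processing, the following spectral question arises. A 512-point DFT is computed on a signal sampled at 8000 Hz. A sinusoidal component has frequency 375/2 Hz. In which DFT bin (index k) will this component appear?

DFT frequency resolution = f_s/N = 8000/512 = 125/8 Hz
Bin index k = f_signal / resolution = 375/2 / 125/8 = 12
The signal frequency 375/2 Hz falls in DFT bin k = 12.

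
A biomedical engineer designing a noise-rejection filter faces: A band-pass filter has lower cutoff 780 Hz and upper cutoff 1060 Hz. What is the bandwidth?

Bandwidth = f_high - f_low
= 1060 Hz - 780 Hz = 280 Hz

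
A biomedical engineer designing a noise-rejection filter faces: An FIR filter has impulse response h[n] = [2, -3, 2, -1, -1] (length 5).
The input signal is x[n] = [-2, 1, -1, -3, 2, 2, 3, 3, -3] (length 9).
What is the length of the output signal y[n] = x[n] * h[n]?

For linear convolution, the output length is:
len(y) = len(x) + len(h) - 1 = 9 + 5 - 1 = 13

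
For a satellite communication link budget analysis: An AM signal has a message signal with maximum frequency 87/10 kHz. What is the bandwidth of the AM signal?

In AM (double-sideband), the bandwidth is twice the message frequency.
BW = 2 * f_m = 2 * 87/10 kHz = 87/5 kHz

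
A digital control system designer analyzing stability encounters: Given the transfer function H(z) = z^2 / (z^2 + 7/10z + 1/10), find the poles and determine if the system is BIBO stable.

Poles are roots of the denominator: z^2 + 7/10z + 1/10 = 0.
Quadratic formula: z = [-(7/10) +/- sqrt((7/10)^2 - 4*(1/10))] / 2
Discriminant = 49/100 - 2/5 = 9/100; sqrt = 3/10.
z = (-7/10 +/- 3/10) / 2 => z = -1/5 or z = -1/2.
|p1| = 1/5, |p2| = 1/2.
For BIBO stability, all poles must lie inside the unit circle (|p| < 1).
System is STABLE since both |p| < 1.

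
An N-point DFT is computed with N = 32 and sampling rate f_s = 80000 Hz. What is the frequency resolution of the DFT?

DFT frequency resolution = f_s / N
= 80000 / 32 = 2500 Hz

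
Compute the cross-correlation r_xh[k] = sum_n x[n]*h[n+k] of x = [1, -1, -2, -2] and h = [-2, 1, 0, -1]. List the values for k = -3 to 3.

Both sequences indexed from 0 and zero outside their support.
Lags with overlap: k = -3 to 3.
  r_xh[-3] = x[3]*h[0] = 4
  r_xh[-2] = x[2]*h[0] + x[3]*h[1] = 2
  r_xh[-1] = x[1]*h[0] + x[2]*h[1] + x[3]*h[2] = 0
  r_xh[0] = x[0]*h[0] + x[1]*h[1] + x[2]*h[2] + x[3]*h[3] = -1
  r_xh[1] = x[0]*h[1] + x[1]*h[2] + x[2]*h[3] = 3
  r_xh[2] = x[0]*h[2] + x[1]*h[3] = 1
  r_xh[3] = x[0]*h[3] = -1
r_xh = [4, 2, 0, -1, 3, 1, -1] (for k = -3, ..., 3)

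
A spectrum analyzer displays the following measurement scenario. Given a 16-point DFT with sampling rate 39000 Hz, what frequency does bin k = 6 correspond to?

The frequency of DFT bin k is: f_k = k * f_s / N
f_6 = 6 * 39000 / 16 = 14625 Hz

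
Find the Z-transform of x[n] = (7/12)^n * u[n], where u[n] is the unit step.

The Z-transform of a^n * u[n] is z/(z-a) for |z| > |a|.
Here a = 7/12, so X(z) = z/(z - (7/12)) = 12z/(12z - 7)
ROC: |z| > 7/12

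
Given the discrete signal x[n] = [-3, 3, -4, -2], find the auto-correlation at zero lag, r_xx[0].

The auto-correlation at zero lag r_xx[0] equals the signal energy.
r_xx[0] = sum of x[n]^2 = (-3)^2 + 3^2 + (-4)^2 + (-2)^2
= 9 + 9 + 16 + 4 = 38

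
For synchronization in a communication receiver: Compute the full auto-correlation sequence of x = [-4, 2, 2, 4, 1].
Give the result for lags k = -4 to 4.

r_xx[k] = sum_m x[m]*x[m+k], indexed from 0, for k = -4 to 4:
  r_xx[-4] = x[4]*x[0] = -4
  r_xx[-3] = x[3]*x[0] + x[4]*x[1] = -14
  r_xx[-2] = x[2]*x[0] + x[3]*x[1] + x[4]*x[2] = 2
  r_xx[-1] = x[1]*x[0] + x[2]*x[1] + x[3]*x[2] + x[4]*x[3] = 8
  r_xx[0] = x[0]*x[0] + x[1]*x[1] + x[2]*x[2] + x[3]*x[3] + x[4]*x[4] = 41
  r_xx[1] = x[0]*x[1] + x[1]*x[2] + x[2]*x[3] + x[3]*x[4] = 8
  r_xx[2] = x[0]*x[2] + x[1]*x[3] + x[2]*x[4] = 2
  r_xx[3] = x[0]*x[3] + x[1]*x[4] = -14
  r_xx[4] = x[0]*x[4] = -4
r_xx = [-4, -14, 2, 8, 41, 8, 2, -14, -4]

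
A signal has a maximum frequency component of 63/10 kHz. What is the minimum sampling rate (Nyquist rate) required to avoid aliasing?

By the Nyquist-Shannon sampling theorem,
the minimum sampling rate (Nyquist rate) must be at least 2 * f_max.
Nyquist rate = 2 * 63/10 kHz = 63/5 kHz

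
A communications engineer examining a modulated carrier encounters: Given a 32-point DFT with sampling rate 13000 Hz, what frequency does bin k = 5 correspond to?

The frequency of DFT bin k is: f_k = k * f_s / N
f_5 = 5 * 13000 / 32 = 8125/4 Hz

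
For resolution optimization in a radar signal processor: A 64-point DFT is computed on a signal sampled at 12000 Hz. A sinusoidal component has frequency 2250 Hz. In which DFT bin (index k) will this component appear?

DFT frequency resolution = f_s/N = 12000/64 = 375/2 Hz
Bin index k = f_signal / resolution = 2250 / 375/2 = 12
The signal frequency 2250 Hz falls in DFT bin k = 12.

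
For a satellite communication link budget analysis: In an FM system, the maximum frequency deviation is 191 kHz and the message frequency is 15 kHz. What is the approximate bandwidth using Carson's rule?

Carson's rule: BW = 2*(delta_f + f_m)
= 2*(191 + 15) kHz = 412 kHz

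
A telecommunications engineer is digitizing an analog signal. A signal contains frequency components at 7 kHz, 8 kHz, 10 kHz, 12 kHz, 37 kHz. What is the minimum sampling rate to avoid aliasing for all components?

The highest frequency component is f_max = 37 kHz.
Nyquist rate = 2 * f_max = 2 * 37 kHz = 74 kHz.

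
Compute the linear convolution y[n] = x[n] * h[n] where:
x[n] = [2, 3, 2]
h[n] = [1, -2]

y[n] = sum_k x[k]*h[n-k]. Output length = len(x) + len(h) - 1 = 3 + 2 - 1 = 4.
y[0] = 2*1 = 2
y[1] = 3*1 + 2*-2 = -1
y[2] = 2*1 + 3*-2 = -4
y[3] = 2*-2 = -4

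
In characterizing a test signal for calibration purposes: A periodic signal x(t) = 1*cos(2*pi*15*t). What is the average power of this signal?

Average power of A*cos(wt) is A^2/2.
P = 1^2 / 2 = 1/2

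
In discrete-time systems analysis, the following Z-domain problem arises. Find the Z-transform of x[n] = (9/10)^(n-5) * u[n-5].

Time-shifting property: if X(z) = Z{x[n]}, then Z{x[n-d]} = z^(-d) * X(z)
X(z) = z/(z - 9/10) for x[n] = (9/10)^n * u[n]
Z{x[n-5]} = z^(-5) * z/(z - 9/10) = z^(-4)/(z - 9/10)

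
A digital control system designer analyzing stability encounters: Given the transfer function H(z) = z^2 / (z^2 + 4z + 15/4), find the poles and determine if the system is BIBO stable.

Poles are roots of the denominator: z^2 + 4z + 15/4 = 0.
Quadratic formula: z = [-(4) +/- sqrt((4)^2 - 4*(15/4))] / 2
Discriminant = 16 - 15 = 1; sqrt = 1.
z = (-4 +/- 1) / 2 => z = -3/2 or z = -5/2.
|p1| = 5/2, |p2| = 3/2.
For BIBO stability, all poles must lie inside the unit circle (|p| < 1).
System is UNSTABLE since at least one |p| >= 1.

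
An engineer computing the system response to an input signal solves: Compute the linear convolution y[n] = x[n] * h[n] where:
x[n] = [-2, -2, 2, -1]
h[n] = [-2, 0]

y[n] = sum_k x[k]*h[n-k]. Output length = len(x) + len(h) - 1 = 4 + 2 - 1 = 5.
y[0] = -2*-2 = 4
y[1] = -2*-2 + -2*0 = 4
y[2] = 2*-2 + -2*0 = -4
y[3] = -1*-2 + 2*0 = 2
y[4] = -1*0 = 0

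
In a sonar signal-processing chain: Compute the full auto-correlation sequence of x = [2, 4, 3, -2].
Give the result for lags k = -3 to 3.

r_xx[k] = sum_m x[m]*x[m+k], indexed from 0, for k = -3 to 3:
  r_xx[-3] = x[3]*x[0] = -4
  r_xx[-2] = x[2]*x[0] + x[3]*x[1] = -2
  r_xx[-1] = x[1]*x[0] + x[2]*x[1] + x[3]*x[2] = 14
  r_xx[0] = x[0]*x[0] + x[1]*x[1] + x[2]*x[2] + x[3]*x[3] = 33
  r_xx[1] = x[0]*x[1] + x[1]*x[2] + x[2]*x[3] = 14
  r_xx[2] = x[0]*x[2] + x[1]*x[3] = -2
  r_xx[3] = x[0]*x[3] = -4
r_xx = [-4, -2, 14, 33, 14, -2, -4]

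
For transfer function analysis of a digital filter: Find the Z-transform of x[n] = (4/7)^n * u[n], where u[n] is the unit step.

The Z-transform of a^n * u[n] is z/(z-a) for |z| > |a|.
Here a = 4/7, so X(z) = z/(z - (4/7)) = 7z/(7z - 4)
ROC: |z| > 4/7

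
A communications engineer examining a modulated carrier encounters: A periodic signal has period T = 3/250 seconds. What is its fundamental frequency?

The fundamental frequency is the reciprocal of the period.
f = 1/T = 1/(3/250) = 250/3 Hz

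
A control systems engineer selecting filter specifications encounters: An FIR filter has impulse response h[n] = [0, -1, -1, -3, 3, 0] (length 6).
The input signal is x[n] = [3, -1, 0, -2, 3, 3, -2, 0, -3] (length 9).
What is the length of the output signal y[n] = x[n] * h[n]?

For linear convolution, the output length is:
len(y) = len(x) + len(h) - 1 = 9 + 6 - 1 = 14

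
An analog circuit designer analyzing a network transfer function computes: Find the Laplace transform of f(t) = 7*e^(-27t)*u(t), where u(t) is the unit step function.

Standard Laplace transform pair:
e^(-at)*u(t) <-> 1/(s+a)
With a = 27: L{7*e^(-27t)*u(t)} = 7/(s+27), ROC: Re(s) > -27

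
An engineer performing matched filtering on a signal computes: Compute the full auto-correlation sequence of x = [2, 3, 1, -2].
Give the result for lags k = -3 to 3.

r_xx[k] = sum_m x[m]*x[m+k], indexed from 0, for k = -3 to 3:
  r_xx[-3] = x[3]*x[0] = -4
  r_xx[-2] = x[2]*x[0] + x[3]*x[1] = -4
  r_xx[-1] = x[1]*x[0] + x[2]*x[1] + x[3]*x[2] = 7
  r_xx[0] = x[0]*x[0] + x[1]*x[1] + x[2]*x[2] + x[3]*x[3] = 18
  r_xx[1] = x[0]*x[1] + x[1]*x[2] + x[2]*x[3] = 7
  r_xx[2] = x[0]*x[2] + x[1]*x[3] = -4
  r_xx[3] = x[0]*x[3] = -4
r_xx = [-4, -4, 7, 18, 7, -4, -4]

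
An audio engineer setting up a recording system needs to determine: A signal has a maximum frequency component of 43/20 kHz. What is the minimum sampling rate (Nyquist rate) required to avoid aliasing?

By the Nyquist-Shannon sampling theorem,
the minimum sampling rate (Nyquist rate) must be at least 2 * f_max.
Nyquist rate = 2 * 43/20 kHz = 43/10 kHz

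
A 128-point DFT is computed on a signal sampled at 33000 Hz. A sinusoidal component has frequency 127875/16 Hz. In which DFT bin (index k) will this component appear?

DFT frequency resolution = f_s/N = 33000/128 = 4125/16 Hz
Bin index k = f_signal / resolution = 127875/16 / 4125/16 = 31
The signal frequency 127875/16 Hz falls in DFT bin k = 31.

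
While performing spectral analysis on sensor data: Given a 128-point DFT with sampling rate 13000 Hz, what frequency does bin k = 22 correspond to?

The frequency of DFT bin k is: f_k = k * f_s / N
f_22 = 22 * 13000 / 128 = 17875/8 Hz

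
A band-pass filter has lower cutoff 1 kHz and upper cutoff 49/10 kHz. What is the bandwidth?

Bandwidth = f_high - f_low
= 49/10 kHz - 1 kHz = 39/10 kHz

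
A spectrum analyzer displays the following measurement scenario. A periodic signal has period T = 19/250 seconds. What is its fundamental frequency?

The fundamental frequency is the reciprocal of the period.
f = 1/T = 1/(19/250) = 250/19 Hz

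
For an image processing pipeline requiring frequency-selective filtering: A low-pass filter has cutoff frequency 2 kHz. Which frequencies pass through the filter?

A low-pass filter passes all frequencies below the cutoff frequency 2 kHz and attenuates higher frequencies.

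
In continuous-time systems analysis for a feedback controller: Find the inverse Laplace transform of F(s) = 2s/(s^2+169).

Standard pair: s/(s^2+w^2) <-> cos(wt)*u(t)
With k=2, w=13: f(t) = 2*cos(13t)*u(t)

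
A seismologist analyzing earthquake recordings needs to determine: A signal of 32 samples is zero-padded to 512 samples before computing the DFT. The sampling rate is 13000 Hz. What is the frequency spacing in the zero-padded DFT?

Original DFT: N = 32, resolution = f_s/N = 13000/32 = 1625/4 Hz
Zero-padded DFT: N = 512, resolution = f_s/N = 13000/512 = 1625/64 Hz
Zero-padding interpolates the spectrum (finer frequency grid)
but does NOT improve the true spectral resolution (ability to resolve close frequencies).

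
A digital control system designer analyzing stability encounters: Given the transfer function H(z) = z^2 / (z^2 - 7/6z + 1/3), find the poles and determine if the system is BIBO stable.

Poles are roots of the denominator: z^2 - 7/6z + 1/3 = 0.
Quadratic formula: z = [-(-7/6) +/- sqrt((-7/6)^2 - 4*(1/3))] / 2
Discriminant = 49/36 - 4/3 = 1/36; sqrt = 1/6.
z = (7/6 +/- 1/6) / 2 => z = 2/3 or z = 1/2.
|p1| = 1/2, |p2| = 2/3.
For BIBO stability, all poles must lie inside the unit circle (|p| < 1).
System is STABLE since both |p| < 1.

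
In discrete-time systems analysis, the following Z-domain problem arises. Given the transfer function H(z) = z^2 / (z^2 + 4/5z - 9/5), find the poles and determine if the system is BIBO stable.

Poles are roots of the denominator: z^2 + 4/5z - 9/5 = 0.
Quadratic formula: z = [-(4/5) +/- sqrt((4/5)^2 - 4*(-9/5))] / 2
Discriminant = 16/25 + 36/5 = 196/25; sqrt = 14/5.
z = (-4/5 +/- 14/5) / 2 => z = 1 or z = -9/5.
|p1| = 1, |p2| = 9/5.
For BIBO stability, all poles must lie inside the unit circle (|p| < 1).
System is UNSTABLE since at least one |p| >= 1.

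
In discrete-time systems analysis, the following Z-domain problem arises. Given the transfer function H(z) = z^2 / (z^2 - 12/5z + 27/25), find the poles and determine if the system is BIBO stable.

Poles are roots of the denominator: z^2 - 12/5z + 27/25 = 0.
Quadratic formula: z = [-(-12/5) +/- sqrt((-12/5)^2 - 4*(27/25))] / 2
Discriminant = 144/25 - 108/25 = 36/25; sqrt = 6/5.
z = (12/5 +/- 6/5) / 2 => z = 9/5 or z = 3/5.
|p1| = 9/5, |p2| = 3/5.
For BIBO stability, all poles must lie inside the unit circle (|p| < 1).
System is UNSTABLE since at least one |p| >= 1.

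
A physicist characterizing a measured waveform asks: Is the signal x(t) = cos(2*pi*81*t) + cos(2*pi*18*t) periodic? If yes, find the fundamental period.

f1 = 81 Hz, f2 = 18 Hz
Period T1 = 1/81, T2 = 1/18
Ratio T1/T2 = 18/81, which is rational.
The signal is periodic with fundamental period T = 1/GCD(81,18) = 1/9 s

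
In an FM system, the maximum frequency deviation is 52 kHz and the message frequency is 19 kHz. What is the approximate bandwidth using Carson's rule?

Carson's rule: BW = 2*(delta_f + f_m)
= 2*(52 + 19) kHz = 142 kHz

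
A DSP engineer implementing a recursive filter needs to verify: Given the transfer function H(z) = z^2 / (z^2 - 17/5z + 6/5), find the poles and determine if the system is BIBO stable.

Poles are roots of the denominator: z^2 - 17/5z + 6/5 = 0.
Quadratic formula: z = [-(-17/5) +/- sqrt((-17/5)^2 - 4*(6/5))] / 2
Discriminant = 289/25 - 24/5 = 169/25; sqrt = 13/5.
z = (17/5 +/- 13/5) / 2 => z = 3 or z = 2/5.
|p1| = 3, |p2| = 2/5.
For BIBO stability, all poles must lie inside the unit circle (|p| < 1).
System is UNSTABLE since at least one |p| >= 1.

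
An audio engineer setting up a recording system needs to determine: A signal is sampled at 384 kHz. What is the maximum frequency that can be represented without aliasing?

The maximum frequency that can be represented without aliasing
is the Nyquist frequency: f_max = f_s / 2 = 384 kHz / 2 = 192 kHz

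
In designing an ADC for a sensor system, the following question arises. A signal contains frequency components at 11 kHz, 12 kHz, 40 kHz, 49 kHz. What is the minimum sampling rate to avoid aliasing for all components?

The highest frequency component is f_max = 49 kHz.
Nyquist rate = 2 * f_max = 2 * 49 kHz = 98 kHz.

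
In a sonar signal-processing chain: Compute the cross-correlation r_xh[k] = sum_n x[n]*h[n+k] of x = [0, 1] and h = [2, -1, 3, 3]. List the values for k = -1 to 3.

Both sequences indexed from 0 and zero outside their support.
Lags with overlap: k = -1 to 3.
  r_xh[-1] = x[1]*h[0] = 2
  r_xh[0] = x[0]*h[0] + x[1]*h[1] = -1
  r_xh[1] = x[0]*h[1] + x[1]*h[2] = 3
  r_xh[2] = x[0]*h[2] + x[1]*h[3] = 3
  r_xh[3] = x[0]*h[3] = 0
r_xh = [2, -1, 3, 3, 0] (for k = -1, ..., 3)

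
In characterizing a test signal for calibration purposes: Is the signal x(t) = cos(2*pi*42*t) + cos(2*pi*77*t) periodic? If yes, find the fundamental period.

f1 = 42 Hz, f2 = 77 Hz
Period T1 = 1/42, T2 = 1/77
Ratio T1/T2 = 77/42, which is rational.
The signal is periodic with fundamental period T = 1/GCD(42,77) = 1/7 s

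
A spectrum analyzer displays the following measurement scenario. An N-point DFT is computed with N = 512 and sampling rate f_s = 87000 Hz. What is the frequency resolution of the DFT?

DFT frequency resolution = f_s / N
= 87000 / 512 = 10875/64 Hz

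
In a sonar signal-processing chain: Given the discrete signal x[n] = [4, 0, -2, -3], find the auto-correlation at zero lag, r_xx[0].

The auto-correlation at zero lag r_xx[0] equals the signal energy.
r_xx[0] = sum of x[n]^2 = 4^2 + 0^2 + (-2)^2 + (-3)^2
= 16 + 0 + 4 + 9 = 29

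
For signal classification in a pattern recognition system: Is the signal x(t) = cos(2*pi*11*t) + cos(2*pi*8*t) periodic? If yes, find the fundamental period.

f1 = 11 Hz, f2 = 8 Hz
Period T1 = 1/11, T2 = 1/8
Ratio T1/T2 = 8/11, which is rational.
The signal is periodic with fundamental period T = 1/GCD(11,8) = 1 s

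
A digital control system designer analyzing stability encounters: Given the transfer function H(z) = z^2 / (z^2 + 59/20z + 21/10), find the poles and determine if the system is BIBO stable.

Poles are roots of the denominator: z^2 + 59/20z + 21/10 = 0.
Quadratic formula: z = [-(59/20) +/- sqrt((59/20)^2 - 4*(21/10))] / 2
Discriminant = 3481/400 - 42/5 = 121/400; sqrt = 11/20.
z = (-59/20 +/- 11/20) / 2 => z = -6/5 or z = -7/4.
|p1| = 7/4, |p2| = 6/5.
For BIBO stability, all poles must lie inside the unit circle (|p| < 1).
System is UNSTABLE since at least one |p| >= 1.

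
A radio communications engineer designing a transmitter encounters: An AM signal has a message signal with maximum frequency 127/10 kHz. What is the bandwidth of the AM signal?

In AM (double-sideband), the bandwidth is twice the message frequency.
BW = 2 * f_m = 2 * 127/10 kHz = 127/5 kHz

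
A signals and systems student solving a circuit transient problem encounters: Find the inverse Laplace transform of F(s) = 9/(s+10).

Standard pair: k/(s+a) <-> k*e^(-at)*u(t)
With k=9, a=10: f(t) = 9*e^(-10t)*u(t)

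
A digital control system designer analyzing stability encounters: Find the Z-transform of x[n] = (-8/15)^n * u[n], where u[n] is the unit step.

The Z-transform of a^n * u[n] is z/(z-a) for |z| > |a|.
Here a = -8/15, so X(z) = z/(z - (-8/15)) = 15z/(15z + 8)
ROC: |z| > 8/15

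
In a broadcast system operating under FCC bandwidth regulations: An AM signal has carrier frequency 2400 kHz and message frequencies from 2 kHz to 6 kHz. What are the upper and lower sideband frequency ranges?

Upper sideband (USB) = fc + [fm_low, fm_high] = 2400 + [2, 6] = [2402, 2406] kHz
Lower sideband (LSB) = fc - [fm_high, fm_low] = 2400 - [6, 2] = [2394, 2398] kHz
Total occupied spectrum: 2394 kHz to 2406 kHz (plus carrier at 2400 kHz)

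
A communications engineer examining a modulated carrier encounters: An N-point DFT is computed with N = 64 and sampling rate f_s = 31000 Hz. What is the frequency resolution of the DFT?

DFT frequency resolution = f_s / N
= 31000 / 64 = 3875/8 Hz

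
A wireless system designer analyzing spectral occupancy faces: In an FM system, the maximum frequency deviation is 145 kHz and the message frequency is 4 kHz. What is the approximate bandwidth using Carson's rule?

Carson's rule: BW = 2*(delta_f + f_m)
= 2*(145 + 4) kHz = 298 kHz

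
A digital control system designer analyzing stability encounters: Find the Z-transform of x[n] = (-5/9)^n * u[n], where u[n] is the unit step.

The Z-transform of a^n * u[n] is z/(z-a) for |z| > |a|.
Here a = -5/9, so X(z) = z/(z - (-5/9)) = 9z/(9z + 5)
ROC: |z| > 5/9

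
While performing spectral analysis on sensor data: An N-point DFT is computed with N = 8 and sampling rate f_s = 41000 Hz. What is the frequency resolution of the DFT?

DFT frequency resolution = f_s / N
= 41000 / 8 = 5125 Hz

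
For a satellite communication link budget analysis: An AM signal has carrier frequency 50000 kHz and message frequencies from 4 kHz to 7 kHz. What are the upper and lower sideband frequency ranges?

Upper sideband (USB) = fc + [fm_low, fm_high] = 50000 + [4, 7] = [50004, 50007] kHz
Lower sideband (LSB) = fc - [fm_high, fm_low] = 50000 - [7, 4] = [49993, 49996] kHz
Total occupied spectrum: 49993 kHz to 50007 kHz (plus carrier at 50000 kHz)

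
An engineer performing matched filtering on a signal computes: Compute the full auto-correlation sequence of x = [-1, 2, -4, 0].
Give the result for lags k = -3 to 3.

r_xx[k] = sum_m x[m]*x[m+k], indexed from 0, for k = -3 to 3:
  r_xx[-3] = x[3]*x[0] = 0
  r_xx[-2] = x[2]*x[0] + x[3]*x[1] = 4
  r_xx[-1] = x[1]*x[0] + x[2]*x[1] + x[3]*x[2] = -10
  r_xx[0] = x[0]*x[0] + x[1]*x[1] + x[2]*x[2] + x[3]*x[3] = 21
  r_xx[1] = x[0]*x[1] + x[1]*x[2] + x[2]*x[3] = -10
  r_xx[2] = x[0]*x[2] + x[1]*x[3] = 4
  r_xx[3] = x[0]*x[3] = 0
r_xx = [0, 4, -10, 21, -10, 4, 0]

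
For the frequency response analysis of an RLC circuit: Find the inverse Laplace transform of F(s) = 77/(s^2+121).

Standard pair: w/(s^2+w^2) <-> sin(wt)*u(t)
Recognize w^2 = 121, so w = 11; numerator 77 = 7*11.
f(t) = 7*sin(11t)*u(t)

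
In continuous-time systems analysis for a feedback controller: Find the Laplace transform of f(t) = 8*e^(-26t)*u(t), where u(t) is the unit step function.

Standard Laplace transform pair:
e^(-at)*u(t) <-> 1/(s+a)
With a = 26: L{8*e^(-26t)*u(t)} = 8/(s+26), ROC: Re(s) > -26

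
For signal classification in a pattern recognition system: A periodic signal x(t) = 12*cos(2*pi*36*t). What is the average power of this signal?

Average power of A*cos(wt) is A^2/2.
P = 12^2 / 2 = 144/2 = 72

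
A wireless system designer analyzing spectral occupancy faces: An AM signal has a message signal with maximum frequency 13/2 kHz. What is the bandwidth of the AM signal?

In AM (double-sideband), the bandwidth is twice the message frequency.
BW = 2 * f_m = 2 * 13/2 kHz = 13 kHz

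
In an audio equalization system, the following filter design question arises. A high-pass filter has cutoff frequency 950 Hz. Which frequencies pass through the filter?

A high-pass filter passes all frequencies above the cutoff frequency 950 Hz and attenuates lower frequencies.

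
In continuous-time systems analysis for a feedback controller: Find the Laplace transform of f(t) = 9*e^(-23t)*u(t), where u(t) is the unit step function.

Standard Laplace transform pair:
e^(-at)*u(t) <-> 1/(s+a)
With a = 23: L{9*e^(-23t)*u(t)} = 9/(s+23), ROC: Re(s) > -23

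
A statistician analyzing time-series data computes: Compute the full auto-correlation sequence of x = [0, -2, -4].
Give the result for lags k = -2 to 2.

r_xx[k] = sum_m x[m]*x[m+k], indexed from 0, for k = -2 to 2:
  r_xx[-2] = x[2]*x[0] = 0
  r_xx[-1] = x[1]*x[0] + x[2]*x[1] = 8
  r_xx[0] = x[0]*x[0] + x[1]*x[1] + x[2]*x[2] = 20
  r_xx[1] = x[0]*x[1] + x[1]*x[2] = 8
  r_xx[2] = x[0]*x[2] = 0
r_xx = [0, 8, 20, 8, 0]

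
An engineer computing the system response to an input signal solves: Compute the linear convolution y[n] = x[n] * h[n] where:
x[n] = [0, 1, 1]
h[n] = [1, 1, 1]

y[n] = sum_k x[k]*h[n-k]. Output length = len(x) + len(h) - 1 = 3 + 3 - 1 = 5.
y[0] = 0*1 = 0
y[1] = 1*1 + 0*1 = 1
y[2] = 1*1 + 1*1 + 0*1 = 2
y[3] = 1*1 + 1*1 = 2
y[4] = 1*1 = 1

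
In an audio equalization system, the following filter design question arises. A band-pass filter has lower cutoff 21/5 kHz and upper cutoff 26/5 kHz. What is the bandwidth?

Bandwidth = f_high - f_low
= 26/5 kHz - 21/5 kHz = 1 kHz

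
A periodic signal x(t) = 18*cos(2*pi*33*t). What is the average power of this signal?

Average power of A*cos(wt) is A^2/2.
P = 18^2 / 2 = 324/2 = 162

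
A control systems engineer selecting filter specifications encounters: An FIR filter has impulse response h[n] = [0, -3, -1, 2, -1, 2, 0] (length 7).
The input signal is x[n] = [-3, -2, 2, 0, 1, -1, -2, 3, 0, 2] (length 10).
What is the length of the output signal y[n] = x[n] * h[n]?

For linear convolution, the output length is:
len(y) = len(x) + len(h) - 1 = 10 + 7 - 1 = 16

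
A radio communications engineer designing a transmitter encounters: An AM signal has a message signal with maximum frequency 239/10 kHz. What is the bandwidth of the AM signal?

In AM (double-sideband), the bandwidth is twice the message frequency.
BW = 2 * f_m = 2 * 239/10 kHz = 239/5 kHz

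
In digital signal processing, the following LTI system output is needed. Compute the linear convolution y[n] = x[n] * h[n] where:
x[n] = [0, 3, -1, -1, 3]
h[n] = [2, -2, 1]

y[n] = sum_k x[k]*h[n-k]. Output length = len(x) + len(h) - 1 = 5 + 3 - 1 = 7.
y[0] = 0*2 = 0
y[1] = 3*2 + 0*-2 = 6
y[2] = -1*2 + 3*-2 + 0*1 = -8
y[3] = -1*2 + -1*-2 + 3*1 = 3
y[4] = 3*2 + -1*-2 + -1*1 = 7
y[5] = 3*-2 + -1*1 = -7
y[6] = 3*1 = 3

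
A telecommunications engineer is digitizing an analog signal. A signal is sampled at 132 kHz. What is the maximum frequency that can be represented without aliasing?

The maximum frequency that can be represented without aliasing
is the Nyquist frequency: f_max = f_s / 2 = 132 kHz / 2 = 66 kHz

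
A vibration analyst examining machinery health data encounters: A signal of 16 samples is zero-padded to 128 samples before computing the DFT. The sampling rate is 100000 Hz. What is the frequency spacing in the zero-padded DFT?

Original DFT: N = 16, resolution = f_s/N = 100000/16 = 6250 Hz
Zero-padded DFT: N = 128, resolution = f_s/N = 100000/128 = 3125/4 Hz
Zero-padding interpolates the spectrum (finer frequency grid)
but does NOT improve the true spectral resolution (ability to resolve close frequencies).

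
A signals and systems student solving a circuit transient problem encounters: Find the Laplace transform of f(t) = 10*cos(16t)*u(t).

Standard pair: cos(wt)*u(t) <-> s/(s^2+w^2)
With w = 16: L{10*cos(16t)*u(t)} = 10s/(s^2+256)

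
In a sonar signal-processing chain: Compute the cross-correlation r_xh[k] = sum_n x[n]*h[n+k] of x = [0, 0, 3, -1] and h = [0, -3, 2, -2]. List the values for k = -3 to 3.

Both sequences indexed from 0 and zero outside their support.
Lags with overlap: k = -3 to 3.
  r_xh[-3] = x[3]*h[0] = 0
  r_xh[-2] = x[2]*h[0] + x[3]*h[1] = 3
  r_xh[-1] = x[1]*h[0] + x[2]*h[1] + x[3]*h[2] = -11
  r_xh[0] = x[0]*h[0] + x[1]*h[1] + x[2]*h[2] + x[3]*h[3] = 8
  r_xh[1] = x[0]*h[1] + x[1]*h[2] + x[2]*h[3] = -6
  r_xh[2] = x[0]*h[2] + x[1]*h[3] = 0
  r_xh[3] = x[0]*h[3] = 0
r_xh = [0, 3, -11, 8, -6, 0, 0] (for k = -3, ..., 3)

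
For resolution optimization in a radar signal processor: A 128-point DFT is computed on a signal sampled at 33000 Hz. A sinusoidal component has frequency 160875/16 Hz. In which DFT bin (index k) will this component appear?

DFT frequency resolution = f_s/N = 33000/128 = 4125/16 Hz
Bin index k = f_signal / resolution = 160875/16 / 4125/16 = 39
The signal frequency 160875/16 Hz falls in DFT bin k = 39.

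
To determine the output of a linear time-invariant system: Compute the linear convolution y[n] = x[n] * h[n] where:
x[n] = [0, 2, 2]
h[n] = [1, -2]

y[n] = sum_k x[k]*h[n-k]. Output length = len(x) + len(h) - 1 = 3 + 2 - 1 = 4.
y[0] = 0*1 = 0
y[1] = 2*1 + 0*-2 = 2
y[2] = 2*1 + 2*-2 = -2
y[3] = 2*-2 = -4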